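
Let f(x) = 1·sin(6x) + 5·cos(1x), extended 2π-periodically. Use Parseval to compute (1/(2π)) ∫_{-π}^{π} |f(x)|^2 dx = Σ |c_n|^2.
Σ |c_n|^2 = 13

Expand |f|^2 and use orthogonality of {sin(nx), cos(mx)} on [-π, π]:
  ∫_{-π}^{π} sin(nx)^2 dx = π, ∫ cos(mx)^2 dx = π, and cross terms integrate to 0.
So ∫_{-π}^{π} f(x)^2 dx = 1^2 · π + 5^2 · π = (1 + 25)π.
Divide by 2π: (1 + 25)/2 = 13.
By Parseval, this equals Σ |c_n|^2.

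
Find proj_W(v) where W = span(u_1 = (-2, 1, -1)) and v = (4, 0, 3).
proj_W(v) = (11/3, -11/6, 11/6)

Set up U = [u_1 | ... | u_1] ∈ R^(3×1). The projector onto W = col(U) is P = U (U^T U)^(-1) U^T.
Compute U^T U =
  [6],
and U^T v = (-11).
Solve U^T U · c = U^T v for the coefficients: c = (-11/6). The projection is proj_W(v) = U c.
Check: (v - proj_W(v)) · u_1 = 0  (should be 0).
Result: proj_W(v) = (11/3, -11/6, 11/6).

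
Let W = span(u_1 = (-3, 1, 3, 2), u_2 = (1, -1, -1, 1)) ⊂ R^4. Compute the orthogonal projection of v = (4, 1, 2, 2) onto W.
proj_W(v) = (31/67, -53/67, -31/67, 86/67)

Set up U = [u_1 | ... | u_2] ∈ R^(4×2). The projector onto W = col(U) is P = U (U^T U)^(-1) U^T.
Compute U^T U =
  [23, -5]
  [-5, 4],
and U^T v = (-1, 3).
Solve U^T U · c = U^T v for the coefficients: c = (11/67, 64/67). The projection is proj_W(v) = U c.
Check: (v - proj_W(v)) · u_1 = 0  (should be 0).
Check: (v - proj_W(v)) · u_2 = 0  (should be 0).
Result: proj_W(v) = (31/67, -53/67, -31/67, 86/67).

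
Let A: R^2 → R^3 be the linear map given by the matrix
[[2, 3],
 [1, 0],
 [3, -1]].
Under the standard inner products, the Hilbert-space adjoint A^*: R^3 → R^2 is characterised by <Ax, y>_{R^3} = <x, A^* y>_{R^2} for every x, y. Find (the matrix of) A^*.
A^* = A^T =
[[2, 1, 3],
 [3, 0, -1]]

For real matrices with standard dot products, the defining identity <Ax, y> = <x, A^* y> gives (Ax)^T y = x^T (A^*) y, i.e. x^T A^T y = x^T (A^*) y. Since this holds for all x, y, we must have A^* = A^T. Therefore
A^* =
[[2, 1, 3],
 [3, 0, -1]].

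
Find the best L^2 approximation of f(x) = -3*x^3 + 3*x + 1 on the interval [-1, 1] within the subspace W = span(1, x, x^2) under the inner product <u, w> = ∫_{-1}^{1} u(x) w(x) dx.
g(x) = 6*x/5 + 1

The best approximation g ∈ W is the orthogonal projection of f onto W. Writing g = a_0 + a_1 x + a_2 x^2, the coefficients solve the normal equations G · a = b where
  G_{ij} = <φ_i, φ_j> and b_i = <f, φ_i>, with φ_0 = 1, φ_1 = x, φ_2 = x^2.
G =
  [2, 0, 2/3]
  [0, 2/3, 0]
  [2/3, 0, 2/5],
b = (2, 4/5, 2/3).
Solving gives a_0 = 1, a_1 = 6/5, a_2 = 0, so
  g(x) = 6*x/5 + 1.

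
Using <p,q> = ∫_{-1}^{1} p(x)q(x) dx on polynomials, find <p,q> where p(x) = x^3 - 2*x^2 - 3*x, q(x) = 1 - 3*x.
<p,q> = 52/15

Expand the product: p(x)·q(x) = -3*x^4 + 7*x^3 + 7*x^2 - 3*x.
∫_{-1}^{1} of each monomial x^k gives [2/(k+1) if k even, 0 if k odd]. Integrating term-by-term (or equivalently evaluating the antiderivative F(x) = -3*x^5/5 + 7*x^4/4 + 7*x^3/3 - 3*x^2/2 at the endpoints):
  F(1) − F(−1) = 119/60 − (-89/60) = 52/15.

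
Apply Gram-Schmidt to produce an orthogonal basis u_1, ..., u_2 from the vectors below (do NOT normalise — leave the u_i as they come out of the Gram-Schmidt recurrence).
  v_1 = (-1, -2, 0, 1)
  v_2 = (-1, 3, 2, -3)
Orthogonal basis:
  u_1 = (-1, -2, 0, 1)
  u_2 = (-7/3, 1/3, 2, -5/3)

Apply the Gram-Schmidt recurrence
  u_1 = v_1
  u_i = v_i − Σ_{j<i} ((v_i · u_j) / (u_j · u_j)) · u_j.

Step by step this gives:
  u_1 = (-1, -2, 0, 1)
  u_2 = (-7/3, 1/3, 2, -5/3)

Orthogonality check:
  u_2 · u_1 = 0 (should be 0)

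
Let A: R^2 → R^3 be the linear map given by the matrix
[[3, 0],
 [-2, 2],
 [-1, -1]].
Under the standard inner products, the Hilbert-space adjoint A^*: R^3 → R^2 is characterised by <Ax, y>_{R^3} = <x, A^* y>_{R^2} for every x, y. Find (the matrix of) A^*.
A^* = A^T =
[[3, -2, -1],
 [0, 2, -1]]

For real matrices with standard dot products, the defining identity <Ax, y> = <x, A^* y> gives (Ax)^T y = x^T (A^*) y, i.e. x^T A^T y = x^T (A^*) y. Since this holds for all x, y, we must have A^* = A^T. Therefore
A^* =
[[3, -2, -1],
 [0, 2, -1]].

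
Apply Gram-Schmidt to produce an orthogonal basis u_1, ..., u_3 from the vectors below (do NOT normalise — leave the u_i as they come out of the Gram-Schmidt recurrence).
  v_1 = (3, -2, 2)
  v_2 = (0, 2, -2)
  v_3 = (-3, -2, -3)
Orthogonal basis:
  u_1 = (3, -2, 2)
  u_2 = (24/17, 18/17, -18/17)
  u_3 = (0, -5/2, -5/2)

Apply the Gram-Schmidt recurrence
  u_1 = v_1
  u_i = v_i − Σ_{j<i} ((v_i · u_j) / (u_j · u_j)) · u_j.

Step by step this gives:
  u_1 = (3, -2, 2)
  u_2 = (24/17, 18/17, -18/17)
  u_3 = (0, -5/2, -5/2)

Orthogonality check:
  u_2 · u_1 = 0 (should be 0)
  u_3 · u_1 = 0 (should be 0)
  u_3 · u_2 = 0 (should be 0)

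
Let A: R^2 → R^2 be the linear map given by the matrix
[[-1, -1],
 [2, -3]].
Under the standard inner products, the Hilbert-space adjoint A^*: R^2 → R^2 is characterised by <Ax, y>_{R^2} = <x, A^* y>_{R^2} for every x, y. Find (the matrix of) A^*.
A^* = A^T =
[[-1, 2],
 [-1, -3]]

For real matrices with standard dot products, the defining identity <Ax, y> = <x, A^* y> gives (Ax)^T y = x^T (A^*) y, i.e. x^T A^T y = x^T (A^*) y. Since this holds for all x, y, we must have A^* = A^T. Therefore
A^* =
[[-1, 2],
 [-1, -3]].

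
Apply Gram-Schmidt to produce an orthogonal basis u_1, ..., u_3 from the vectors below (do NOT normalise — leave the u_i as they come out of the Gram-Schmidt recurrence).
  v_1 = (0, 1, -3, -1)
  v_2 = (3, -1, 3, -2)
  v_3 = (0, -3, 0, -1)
Orthogonal basis:
  u_1 = (0, 1, -3, -1)
  u_2 = (3, -3/11, 9/11, -30/11)
  u_3 = (-13/21, -58/21, -5/7, -13/21)

Apply the Gram-Schmidt recurrence
  u_1 = v_1
  u_i = v_i − Σ_{j<i} ((v_i · u_j) / (u_j · u_j)) · u_j.

Step by step this gives:
  u_1 = (0, 1, -3, -1)
  u_2 = (3, -3/11, 9/11, -30/11)
  u_3 = (-13/21, -58/21, -5/7, -13/21)

Orthogonality check:
  u_2 · u_1 = 0 (should be 0)
  u_3 · u_1 = 0 (should be 0)
  u_3 · u_2 = 0 (should be 0)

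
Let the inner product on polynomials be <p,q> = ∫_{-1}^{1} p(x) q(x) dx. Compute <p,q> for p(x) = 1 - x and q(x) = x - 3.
<p,q> = -20/3

Expand the product: p(x)·q(x) = -x^2 + 4*x - 3.
∫_{-1}^{1} of each monomial x^k gives [2/(k+1) if k even, 0 if k odd]. Integrating term-by-term (or equivalently evaluating the antiderivative F(x) = -x^3/3 + 2*x^2 - 3*x at the endpoints):
  F(1) − F(−1) = -4/3 − (16/3) = -20/3.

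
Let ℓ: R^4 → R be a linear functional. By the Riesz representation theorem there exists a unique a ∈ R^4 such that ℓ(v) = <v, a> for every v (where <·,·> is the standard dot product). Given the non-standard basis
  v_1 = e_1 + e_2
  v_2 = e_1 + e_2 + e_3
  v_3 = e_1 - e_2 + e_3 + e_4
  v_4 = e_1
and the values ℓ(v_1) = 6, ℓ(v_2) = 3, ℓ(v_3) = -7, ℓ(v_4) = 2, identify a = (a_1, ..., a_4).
a = (2, 4, -3, -2)

Write a = (a_1, ..., a_4) in the standard basis. For each basis vector v_i, ℓ(v_i) = <v_i, a> is a linear equation in the a_j's. Collect the n equations into a matrix system V a = ℓ, where row i of V is v_i (expressed in the standard basis). Since V is invertible (lower-triangular with 1s on the diagonal, up to permutation), solve by back-substitution:
  V =
[[1, 1, 0, 0],
 [1, 1, 1, 0],
 [1, -1, 1, 1],
 [1, 0, 0, 0]]
  V a = (6, 3, -7, 2)
Solving gives a = (2, 4, -3, -2).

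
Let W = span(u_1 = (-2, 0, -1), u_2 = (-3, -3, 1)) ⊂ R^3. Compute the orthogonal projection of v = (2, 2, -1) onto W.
proj_W(v) = (67/35, 15/7, -29/35)

Set up U = [u_1 | ... | u_2] ∈ R^(3×2). The projector onto W = col(U) is P = U (U^T U)^(-1) U^T.
Compute U^T U =
  [5, 5]
  [5, 19],
and U^T v = (-3, -13).
Solve U^T U · c = U^T v for the coefficients: c = (4/35, -5/7). The projection is proj_W(v) = U c.
Check: (v - proj_W(v)) · u_1 = 0  (should be 0).
Check: (v - proj_W(v)) · u_2 = 0  (should be 0).
Result: proj_W(v) = (67/35, 15/7, -29/35).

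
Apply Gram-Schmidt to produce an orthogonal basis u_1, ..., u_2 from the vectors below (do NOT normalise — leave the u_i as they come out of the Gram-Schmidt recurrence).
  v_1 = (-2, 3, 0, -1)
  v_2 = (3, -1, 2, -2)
Orthogonal basis:
  u_1 = (-2, 3, 0, -1)
  u_2 = (2, 1/2, 2, -5/2)

Apply the Gram-Schmidt recurrence
  u_1 = v_1
  u_i = v_i − Σ_{j<i} ((v_i · u_j) / (u_j · u_j)) · u_j.

Step by step this gives:
  u_1 = (-2, 3, 0, -1)
  u_2 = (2, 1/2, 2, -5/2)

Orthogonality check:
  u_2 · u_1 = 0 (should be 0)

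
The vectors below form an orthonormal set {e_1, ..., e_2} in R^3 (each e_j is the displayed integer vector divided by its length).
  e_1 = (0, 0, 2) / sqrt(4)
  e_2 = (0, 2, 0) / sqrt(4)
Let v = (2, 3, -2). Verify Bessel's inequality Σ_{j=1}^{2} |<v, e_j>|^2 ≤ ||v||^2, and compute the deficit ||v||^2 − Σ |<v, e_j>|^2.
Σ |<v, e_j>|^2 = 13; ||v||^2 = 17; deficit = 4

Write each e_j = u_j / sqrt(<u_j, u_j>) where u_j is the displayed integer vector. Then <v, e_j> = <v, u_j> / sqrt(<u_j, u_j>), so |<v, e_j>|^2 = <v, u_j>^2 / <u_j, u_j>.
Coefficients: <v, e_1> = -4/sqrt(4), <v, e_2> = 6/sqrt(4).
Square and sum: Σ |<v, e_j>|^2 = 13.
Compute ||v||^2 = v·v = 17.
Deficit = 17 − 13 = 4 ≥ 0, confirming Bessel's inequality. (The deficit equals ||v − Σ <v,e_j> e_j||^2, the squared distance from v to span{e_j}.)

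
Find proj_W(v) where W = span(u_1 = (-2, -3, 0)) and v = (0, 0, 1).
proj_W(v) = (0, 0, 0)

Set up U = [u_1 | ... | u_1] ∈ R^(3×1). The projector onto W = col(U) is P = U (U^T U)^(-1) U^T.
Compute U^T U =
  [13],
and U^T v = (0).
Solve U^T U · c = U^T v for the coefficients: c = (0). The projection is proj_W(v) = U c.
Check: (v - proj_W(v)) · u_1 = 0  (should be 0).
Result: proj_W(v) = (0, 0, 0).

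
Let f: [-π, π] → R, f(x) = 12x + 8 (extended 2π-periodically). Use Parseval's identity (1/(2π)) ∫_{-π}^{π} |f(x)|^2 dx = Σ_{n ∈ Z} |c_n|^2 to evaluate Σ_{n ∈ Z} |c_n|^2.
Σ |c_n|^2 = 48π^2 + 64

Expand and integrate term by term over [-π, π]:
  ∫ (12x)^2 dx = 144·(2π^3/3); ∫ 2·12·(8)·x dx = 0 (odd integrand); ∫ 8^2 dx = 64·2π.
So (1/(2π)) ∫_{-π}^{π} (12x + 8)^2 dx = 144π^2/3 + 64 = 48π^2 + 64.
Parseval ⇒ Σ |c_n|^2 = 48π^2 + 64.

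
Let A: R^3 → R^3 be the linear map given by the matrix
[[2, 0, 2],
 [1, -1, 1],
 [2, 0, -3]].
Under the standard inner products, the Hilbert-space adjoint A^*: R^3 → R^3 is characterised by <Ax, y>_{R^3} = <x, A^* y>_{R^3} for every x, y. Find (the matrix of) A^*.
A^* = A^T =
[[2, 1, 2],
 [0, -1, 0],
 [2, 1, -3]]

For real matrices with standard dot products, the defining identity <Ax, y> = <x, A^* y> gives (Ax)^T y = x^T (A^*) y, i.e. x^T A^T y = x^T (A^*) y. Since this holds for all x, y, we must have A^* = A^T. Therefore
A^* =
[[2, 1, 2],
 [0, -1, 0],
 [2, 1, -3]].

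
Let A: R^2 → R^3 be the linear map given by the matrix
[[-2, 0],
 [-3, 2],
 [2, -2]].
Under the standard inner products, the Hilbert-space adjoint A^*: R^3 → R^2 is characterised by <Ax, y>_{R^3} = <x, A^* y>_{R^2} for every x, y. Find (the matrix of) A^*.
A^* = A^T =
[[-2, -3, 2],
 [0, 2, -2]]

For real matrices with standard dot products, the defining identity <Ax, y> = <x, A^* y> gives (Ax)^T y = x^T (A^*) y, i.e. x^T A^T y = x^T (A^*) y. Since this holds for all x, y, we must have A^* = A^T. Therefore
A^* =
[[-2, -3, 2],
 [0, 2, -2]].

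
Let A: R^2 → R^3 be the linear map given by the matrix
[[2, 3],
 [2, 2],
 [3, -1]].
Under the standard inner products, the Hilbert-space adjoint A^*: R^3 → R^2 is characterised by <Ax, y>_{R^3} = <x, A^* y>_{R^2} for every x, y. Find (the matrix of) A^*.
A^* = A^T =
[[2, 2, 3],
 [3, 2, -1]]

For real matrices with standard dot products, the defining identity <Ax, y> = <x, A^* y> gives (Ax)^T y = x^T (A^*) y, i.e. x^T A^T y = x^T (A^*) y. Since this holds for all x, y, we must have A^* = A^T. Therefore
A^* =
[[2, 2, 3],
 [3, 2, -1]].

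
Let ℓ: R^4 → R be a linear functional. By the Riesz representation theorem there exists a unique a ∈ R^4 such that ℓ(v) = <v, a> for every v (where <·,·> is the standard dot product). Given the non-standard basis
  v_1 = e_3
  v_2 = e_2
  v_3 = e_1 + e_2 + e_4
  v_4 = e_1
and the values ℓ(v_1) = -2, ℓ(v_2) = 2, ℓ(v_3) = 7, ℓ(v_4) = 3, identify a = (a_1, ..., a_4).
a = (3, 2, -2, 2)

Write a = (a_1, ..., a_4) in the standard basis. For each basis vector v_i, ℓ(v_i) = <v_i, a> is a linear equation in the a_j's. Collect the n equations into a matrix system V a = ℓ, where row i of V is v_i (expressed in the standard basis). Since V is invertible (lower-triangular with 1s on the diagonal, up to permutation), solve by back-substitution:
  V =
[[0, 0, 1, 0],
 [0, 1, 0, 0],
 [1, 1, 0, 1],
 [1, 0, 0, 0]]
  V a = (-2, 2, 7, 3)
Solving gives a = (3, 2, -2, 2).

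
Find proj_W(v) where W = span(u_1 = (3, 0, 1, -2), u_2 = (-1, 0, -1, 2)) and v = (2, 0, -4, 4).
proj_W(v) = (2, 0, -12/5, 24/5)

Set up U = [u_1 | ... | u_2] ∈ R^(4×2). The projector onto W = col(U) is P = U (U^T U)^(-1) U^T.
Compute U^T U =
  [14, -8]
  [-8, 6],
and U^T v = (-6, 10).
Solve U^T U · c = U^T v for the coefficients: c = (11/5, 23/5). The projection is proj_W(v) = U c.
Check: (v - proj_W(v)) · u_1 = 0  (should be 0).
Check: (v - proj_W(v)) · u_2 = 0  (should be 0).
Result: proj_W(v) = (2, 0, -12/5, 24/5).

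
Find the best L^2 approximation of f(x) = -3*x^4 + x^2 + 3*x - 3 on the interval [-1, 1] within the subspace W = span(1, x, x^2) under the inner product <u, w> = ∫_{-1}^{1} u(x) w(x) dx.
g(x) = -11*x^2/7 + 3*x - 96/35

The best approximation g ∈ W is the orthogonal projection of f onto W. Writing g = a_0 + a_1 x + a_2 x^2, the coefficients solve the normal equations G · a = b where
  G_{ij} = <φ_i, φ_j> and b_i = <f, φ_i>, with φ_0 = 1, φ_1 = x, φ_2 = x^2.
G =
  [2, 0, 2/3]
  [0, 2/3, 0]
  [2/3, 0, 2/5],
b = (-98/15, 2, -86/35).
Solving gives a_0 = -96/35, a_1 = 3, a_2 = -11/7, so
  g(x) = -11*x^2/7 + 3*x - 96/35.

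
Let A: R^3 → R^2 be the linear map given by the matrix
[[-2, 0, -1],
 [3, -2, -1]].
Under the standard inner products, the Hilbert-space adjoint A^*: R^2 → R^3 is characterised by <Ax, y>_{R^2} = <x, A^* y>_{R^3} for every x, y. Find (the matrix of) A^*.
A^* = A^T =
[[-2, 3],
 [0, -2],
 [-1, -1]]

For real matrices with standard dot products, the defining identity <Ax, y> = <x, A^* y> gives (Ax)^T y = x^T (A^*) y, i.e. x^T A^T y = x^T (A^*) y. Since this holds for all x, y, we must have A^* = A^T. Therefore
A^* =
[[-2, 3],
 [0, -2],
 [-1, -1]].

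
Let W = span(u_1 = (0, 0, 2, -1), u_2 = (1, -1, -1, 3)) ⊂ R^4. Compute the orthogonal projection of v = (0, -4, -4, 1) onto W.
proj_W(v) = (2/7, -2/7, -116/35, 83/35)

Set up U = [u_1 | ... | u_2] ∈ R^(4×2). The projector onto W = col(U) is P = U (U^T U)^(-1) U^T.
Compute U^T U =
  [5, -5]
  [-5, 12],
and U^T v = (-9, 11).
Solve U^T U · c = U^T v for the coefficients: c = (-53/35, 2/7). The projection is proj_W(v) = U c.
Check: (v - proj_W(v)) · u_1 = 0  (should be 0).
Check: (v - proj_W(v)) · u_2 = 0  (should be 0).
Result: proj_W(v) = (2/7, -2/7, -116/35, 83/35).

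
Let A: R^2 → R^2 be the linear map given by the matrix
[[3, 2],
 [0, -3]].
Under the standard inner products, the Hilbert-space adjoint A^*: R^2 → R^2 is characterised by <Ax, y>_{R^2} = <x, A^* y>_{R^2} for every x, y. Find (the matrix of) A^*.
A^* = A^T =
[[3, 0],
 [2, -3]]

For real matrices with standard dot products, the defining identity <Ax, y> = <x, A^* y> gives (Ax)^T y = x^T (A^*) y, i.e. x^T A^T y = x^T (A^*) y. Since this holds for all x, y, we must have A^* = A^T. Therefore
A^* =
[[3, 0],
 [2, -3]].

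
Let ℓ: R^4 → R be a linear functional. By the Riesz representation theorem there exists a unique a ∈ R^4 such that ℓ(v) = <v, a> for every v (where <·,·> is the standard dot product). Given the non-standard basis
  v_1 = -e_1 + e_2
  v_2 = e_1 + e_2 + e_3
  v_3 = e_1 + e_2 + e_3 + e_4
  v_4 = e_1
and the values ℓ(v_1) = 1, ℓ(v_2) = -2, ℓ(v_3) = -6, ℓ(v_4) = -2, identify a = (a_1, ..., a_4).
a = (-2, -1, 1, -4)

Write a = (a_1, ..., a_4) in the standard basis. For each basis vector v_i, ℓ(v_i) = <v_i, a> is a linear equation in the a_j's. Collect the n equations into a matrix system V a = ℓ, where row i of V is v_i (expressed in the standard basis). Since V is invertible (lower-triangular with 1s on the diagonal, up to permutation), solve by back-substitution:
  V =
[[-1, 1, 0, 0],
 [1, 1, 1, 0],
 [1, 1, 1, 1],
 [1, 0, 0, 0]]
  V a = (1, -2, -6, -2)
Solving gives a = (-2, -1, 1, -4).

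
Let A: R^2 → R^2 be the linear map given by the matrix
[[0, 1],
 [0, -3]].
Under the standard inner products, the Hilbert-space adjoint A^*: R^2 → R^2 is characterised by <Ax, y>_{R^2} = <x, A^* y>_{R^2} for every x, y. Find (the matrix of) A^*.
A^* = A^T =
[[0, 0],
 [1, -3]]

For real matrices with standard dot products, the defining identity <Ax, y> = <x, A^* y> gives (Ax)^T y = x^T (A^*) y, i.e. x^T A^T y = x^T (A^*) y. Since this holds for all x, y, we must have A^* = A^T. Therefore
A^* =
[[0, 0],
 [1, -3]].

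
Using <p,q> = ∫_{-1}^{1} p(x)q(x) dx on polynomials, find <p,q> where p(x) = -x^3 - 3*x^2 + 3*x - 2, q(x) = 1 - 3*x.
<p,q> = -54/5

Expand the product: p(x)·q(x) = 3*x^4 + 8*x^3 - 12*x^2 + 9*x - 2.
∫_{-1}^{1} of each monomial x^k gives [2/(k+1) if k even, 0 if k odd]. Integrating term-by-term (or equivalently evaluating the antiderivative F(x) = 3*x^5/5 + 2*x^4 - 4*x^3 + 9*x^2/2 - 2*x at the endpoints):
  F(1) − F(−1) = 11/10 − (119/10) = -54/5.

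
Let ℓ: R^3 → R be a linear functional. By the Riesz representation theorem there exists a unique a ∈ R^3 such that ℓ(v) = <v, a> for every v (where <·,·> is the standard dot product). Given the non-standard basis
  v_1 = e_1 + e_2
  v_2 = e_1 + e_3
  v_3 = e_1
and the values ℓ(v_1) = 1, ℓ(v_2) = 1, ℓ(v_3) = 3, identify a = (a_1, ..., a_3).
a = (3, -2, -2)

Write a = (a_1, ..., a_3) in the standard basis. For each basis vector v_i, ℓ(v_i) = <v_i, a> is a linear equation in the a_j's. Collect the n equations into a matrix system V a = ℓ, where row i of V is v_i (expressed in the standard basis). Since V is invertible (lower-triangular with 1s on the diagonal, up to permutation), solve by back-substitution:
  V =
[[1, 1, 0],
 [1, 0, 1],
 [1, 0, 0]]
  V a = (1, 1, 3)
Solving gives a = (3, -2, -2).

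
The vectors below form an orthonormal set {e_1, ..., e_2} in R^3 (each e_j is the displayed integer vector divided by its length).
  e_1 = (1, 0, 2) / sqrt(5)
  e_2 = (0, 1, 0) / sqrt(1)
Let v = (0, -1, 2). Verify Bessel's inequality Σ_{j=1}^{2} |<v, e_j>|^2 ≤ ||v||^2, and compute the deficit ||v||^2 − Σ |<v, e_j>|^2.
Σ |<v, e_j>|^2 = 21/5; ||v||^2 = 5; deficit = 4/5

Write each e_j = u_j / sqrt(<u_j, u_j>) where u_j is the displayed integer vector. Then <v, e_j> = <v, u_j> / sqrt(<u_j, u_j>), so |<v, e_j>|^2 = <v, u_j>^2 / <u_j, u_j>.
Coefficients: <v, e_1> = 4/sqrt(5), <v, e_2> = -1/sqrt(1).
Square and sum: Σ |<v, e_j>|^2 = 21/5.
Compute ||v||^2 = v·v = 5.
Deficit = 5 − 21/5 = 4/5 ≥ 0, confirming Bessel's inequality. (The deficit equals ||v − Σ <v,e_j> e_j||^2, the squared distance from v to span{e_j}.)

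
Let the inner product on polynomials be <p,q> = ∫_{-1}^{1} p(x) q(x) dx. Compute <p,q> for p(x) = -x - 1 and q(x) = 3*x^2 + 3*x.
<p,q> = -4

Expand the product: p(x)·q(x) = -3*x^3 - 6*x^2 - 3*x.
∫_{-1}^{1} of each monomial x^k gives [2/(k+1) if k even, 0 if k odd]. Integrating term-by-term (or equivalently evaluating the antiderivative F(x) = -3*x^4/4 - 2*x^3 - 3*x^2/2 at the endpoints):
  F(1) − F(−1) = -17/4 − (-1/4) = -4.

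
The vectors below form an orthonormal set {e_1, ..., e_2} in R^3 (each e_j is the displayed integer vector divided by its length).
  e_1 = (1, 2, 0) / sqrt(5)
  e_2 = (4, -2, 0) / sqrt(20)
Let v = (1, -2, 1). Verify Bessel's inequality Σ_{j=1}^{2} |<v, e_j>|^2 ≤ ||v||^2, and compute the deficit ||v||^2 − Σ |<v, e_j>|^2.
Σ |<v, e_j>|^2 = 5; ||v||^2 = 6; deficit = 1

Write each e_j = u_j / sqrt(<u_j, u_j>) where u_j is the displayed integer vector. Then <v, e_j> = <v, u_j> / sqrt(<u_j, u_j>), so |<v, e_j>|^2 = <v, u_j>^2 / <u_j, u_j>.
Coefficients: <v, e_1> = -3/sqrt(5), <v, e_2> = 8/sqrt(20).
Square and sum: Σ |<v, e_j>|^2 = 5.
Compute ||v||^2 = v·v = 6.
Deficit = 6 − 5 = 1 ≥ 0, confirming Bessel's inequality. (The deficit equals ||v − Σ <v,e_j> e_j||^2, the squared distance from v to span{e_j}.)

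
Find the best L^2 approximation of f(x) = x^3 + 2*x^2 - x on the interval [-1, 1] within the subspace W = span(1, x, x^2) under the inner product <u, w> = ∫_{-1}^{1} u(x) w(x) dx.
g(x) = 2*x^2 - 2*x/5

The best approximation g ∈ W is the orthogonal projection of f onto W. Writing g = a_0 + a_1 x + a_2 x^2, the coefficients solve the normal equations G · a = b where
  G_{ij} = <φ_i, φ_j> and b_i = <f, φ_i>, with φ_0 = 1, φ_1 = x, φ_2 = x^2.
G =
  [2, 0, 2/3]
  [0, 2/3, 0]
  [2/3, 0, 2/5],
b = (4/3, -4/15, 4/5).
Solving gives a_0 = 0, a_1 = -2/5, a_2 = 2, so
  g(x) = 2*x^2 - 2*x/5.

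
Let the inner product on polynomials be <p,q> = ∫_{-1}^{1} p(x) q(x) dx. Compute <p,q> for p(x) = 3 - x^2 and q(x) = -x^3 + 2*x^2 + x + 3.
<p,q> = 96/5

Expand the product: p(x)·q(x) = x^5 - 2*x^4 - 4*x^3 + 3*x^2 + 3*x + 9.
∫_{-1}^{1} of each monomial x^k gives [2/(k+1) if k even, 0 if k odd]. Integrating term-by-term (or equivalently evaluating the antiderivative F(x) = x^6/6 - 2*x^5/5 - x^4 + x^3 + 3*x^2/2 + 9*x at the endpoints):
  F(1) − F(−1) = 154/15 − (-134/15) = 96/5.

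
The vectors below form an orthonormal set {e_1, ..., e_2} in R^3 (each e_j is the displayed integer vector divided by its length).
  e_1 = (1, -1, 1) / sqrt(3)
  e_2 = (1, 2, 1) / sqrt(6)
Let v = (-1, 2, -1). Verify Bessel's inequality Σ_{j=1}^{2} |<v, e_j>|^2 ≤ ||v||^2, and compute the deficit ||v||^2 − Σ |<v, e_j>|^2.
Σ |<v, e_j>|^2 = 6; ||v||^2 = 6; deficit = 0

Write each e_j = u_j / sqrt(<u_j, u_j>) where u_j is the displayed integer vector. Then <v, e_j> = <v, u_j> / sqrt(<u_j, u_j>), so |<v, e_j>|^2 = <v, u_j>^2 / <u_j, u_j>.
Coefficients: <v, e_1> = -4/sqrt(3), <v, e_2> = 2/sqrt(6).
Square and sum: Σ |<v, e_j>|^2 = 6.
Compute ||v||^2 = v·v = 6.
Deficit = 6 − 6 = 0 ≥ 0, confirming Bessel's inequality. (The deficit equals ||v − Σ <v,e_j> e_j||^2, the squared distance from v to span{e_j}.)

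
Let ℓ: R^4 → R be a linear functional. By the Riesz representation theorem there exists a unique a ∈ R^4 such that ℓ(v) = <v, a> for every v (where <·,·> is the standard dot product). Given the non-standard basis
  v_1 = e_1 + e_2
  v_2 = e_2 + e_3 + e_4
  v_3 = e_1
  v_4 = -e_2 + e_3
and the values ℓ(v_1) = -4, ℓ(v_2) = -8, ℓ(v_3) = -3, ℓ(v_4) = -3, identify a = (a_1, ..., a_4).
a = (-3, -1, -4, -3)

Write a = (a_1, ..., a_4) in the standard basis. For each basis vector v_i, ℓ(v_i) = <v_i, a> is a linear equation in the a_j's. Collect the n equations into a matrix system V a = ℓ, where row i of V is v_i (expressed in the standard basis). Since V is invertible (lower-triangular with 1s on the diagonal, up to permutation), solve by back-substitution:
  V =
[[1, 1, 0, 0],
 [0, 1, 1, 1],
 [1, 0, 0, 0],
 [0, -1, 1, 0]]
  V a = (-4, -8, -3, -3)
Solving gives a = (-3, -1, -4, -3).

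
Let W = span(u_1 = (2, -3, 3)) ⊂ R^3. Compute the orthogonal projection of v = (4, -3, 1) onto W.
proj_W(v) = (20/11, -30/11, 30/11)

Set up U = [u_1 | ... | u_1] ∈ R^(3×1). The projector onto W = col(U) is P = U (U^T U)^(-1) U^T.
Compute U^T U =
  [22],
and U^T v = (20).
Solve U^T U · c = U^T v for the coefficients: c = (10/11). The projection is proj_W(v) = U c.
Check: (v - proj_W(v)) · u_1 = 0  (should be 0).
Result: proj_W(v) = (20/11, -30/11, 30/11).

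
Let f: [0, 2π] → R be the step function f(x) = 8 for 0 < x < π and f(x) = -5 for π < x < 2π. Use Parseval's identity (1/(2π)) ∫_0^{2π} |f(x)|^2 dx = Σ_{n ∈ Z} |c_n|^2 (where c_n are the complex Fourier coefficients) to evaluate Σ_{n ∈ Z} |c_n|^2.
Σ |c_n|^2 = 89/2

Parseval equates the L^2 energy of f (normalised by 1/(2π)) with the ℓ^2 sum of its Fourier coefficients: (1/(2π)) ∫_0^{2π} |f|^2 = Σ |c_n|^2.
Compute the left side: (1/(2π)) [∫_0^π 8^2 dx + ∫_π^{2π} (-5)^2 dx] = (1/(2π)) · (64π + 25π) = (64 + 25)/2 = 89/2.
So Σ_{n ∈ Z} |c_n|^2 = 89/2.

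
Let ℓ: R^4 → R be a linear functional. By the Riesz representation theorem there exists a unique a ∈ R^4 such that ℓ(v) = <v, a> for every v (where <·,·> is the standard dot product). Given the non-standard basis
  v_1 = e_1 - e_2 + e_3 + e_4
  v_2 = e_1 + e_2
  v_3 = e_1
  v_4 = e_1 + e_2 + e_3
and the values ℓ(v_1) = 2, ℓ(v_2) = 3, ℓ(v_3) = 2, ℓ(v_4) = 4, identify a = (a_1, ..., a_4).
a = (2, 1, 1, 0)

Write a = (a_1, ..., a_4) in the standard basis. For each basis vector v_i, ℓ(v_i) = <v_i, a> is a linear equation in the a_j's. Collect the n equations into a matrix system V a = ℓ, where row i of V is v_i (expressed in the standard basis). Since V is invertible (lower-triangular with 1s on the diagonal, up to permutation), solve by back-substitution:
  V =
[[1, -1, 1, 1],
 [1, 1, 0, 0],
 [1, 0, 0, 0],
 [1, 1, 1, 0]]
  V a = (2, 3, 2, 4)
Solving gives a = (2, 1, 1, 0).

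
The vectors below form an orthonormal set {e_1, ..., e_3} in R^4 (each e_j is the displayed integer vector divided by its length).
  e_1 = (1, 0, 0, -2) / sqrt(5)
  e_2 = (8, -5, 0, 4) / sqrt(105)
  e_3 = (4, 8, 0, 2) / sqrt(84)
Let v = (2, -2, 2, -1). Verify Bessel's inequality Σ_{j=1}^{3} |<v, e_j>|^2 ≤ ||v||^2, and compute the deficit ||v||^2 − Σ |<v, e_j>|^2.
Σ |<v, e_j>|^2 = 9; ||v||^2 = 13; deficit = 4

Write each e_j = u_j / sqrt(<u_j, u_j>) where u_j is the displayed integer vector. Then <v, e_j> = <v, u_j> / sqrt(<u_j, u_j>), so |<v, e_j>|^2 = <v, u_j>^2 / <u_j, u_j>.
Coefficients: <v, e_1> = 4/sqrt(5), <v, e_2> = 22/sqrt(105), <v, e_3> = -10/sqrt(84).
Square and sum: Σ |<v, e_j>|^2 = 9.
Compute ||v||^2 = v·v = 13.
Deficit = 13 − 9 = 4 ≥ 0, confirming Bessel's inequality. (The deficit equals ||v − Σ <v,e_j> e_j||^2, the squared distance from v to span{e_j}.)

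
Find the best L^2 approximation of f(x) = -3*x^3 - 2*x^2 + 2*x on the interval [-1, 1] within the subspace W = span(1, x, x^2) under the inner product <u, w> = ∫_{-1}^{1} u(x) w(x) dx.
g(x) = -2*x^2 + x/5

The best approximation g ∈ W is the orthogonal projection of f onto W. Writing g = a_0 + a_1 x + a_2 x^2, the coefficients solve the normal equations G · a = b where
  G_{ij} = <φ_i, φ_j> and b_i = <f, φ_i>, with φ_0 = 1, φ_1 = x, φ_2 = x^2.
G =
  [2, 0, 2/3]
  [0, 2/3, 0]
  [2/3, 0, 2/5],
b = (-4/3, 2/15, -4/5).
Solving gives a_0 = 0, a_1 = 1/5, a_2 = -2, so
  g(x) = -2*x^2 + x/5.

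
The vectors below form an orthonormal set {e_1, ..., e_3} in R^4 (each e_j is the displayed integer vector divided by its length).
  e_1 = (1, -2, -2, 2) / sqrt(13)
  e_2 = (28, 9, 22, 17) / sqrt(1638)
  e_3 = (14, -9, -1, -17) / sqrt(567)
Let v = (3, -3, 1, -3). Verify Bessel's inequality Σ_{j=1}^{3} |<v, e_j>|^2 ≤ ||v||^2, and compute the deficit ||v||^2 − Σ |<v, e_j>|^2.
Σ |<v, e_j>|^2 = 2068/81; ||v||^2 = 28; deficit = 200/81

Write each e_j = u_j / sqrt(<u_j, u_j>) where u_j is the displayed integer vector. Then <v, e_j> = <v, u_j> / sqrt(<u_j, u_j>), so |<v, e_j>|^2 = <v, u_j>^2 / <u_j, u_j>.
Coefficients: <v, e_1> = 1/sqrt(13), <v, e_2> = 28/sqrt(1638), <v, e_3> = 119/sqrt(567).
Square and sum: Σ |<v, e_j>|^2 = 2068/81.
Compute ||v||^2 = v·v = 28.
Deficit = 28 − 2068/81 = 200/81 ≥ 0, confirming Bessel's inequality. (The deficit equals ||v − Σ <v,e_j> e_j||^2, the squared distance from v to span{e_j}.)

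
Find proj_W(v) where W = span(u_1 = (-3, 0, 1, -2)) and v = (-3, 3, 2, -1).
proj_W(v) = (-39/14, 0, 13/14, -13/7)

Set up U = [u_1 | ... | u_1] ∈ R^(4×1). The projector onto W = col(U) is P = U (U^T U)^(-1) U^T.
Compute U^T U =
  [14],
and U^T v = (13).
Solve U^T U · c = U^T v for the coefficients: c = (13/14). The projection is proj_W(v) = U c.
Check: (v - proj_W(v)) · u_1 = 0  (should be 0).
Result: proj_W(v) = (-39/14, 0, 13/14, -13/7).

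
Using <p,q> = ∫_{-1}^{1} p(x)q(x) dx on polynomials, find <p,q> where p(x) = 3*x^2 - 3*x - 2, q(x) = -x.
<p,q> = 2

Expand the product: p(x)·q(x) = -3*x^3 + 3*x^2 + 2*x.
∫_{-1}^{1} of each monomial x^k gives [2/(k+1) if k even, 0 if k odd]. Integrating term-by-term (or equivalently evaluating the antiderivative F(x) = -3*x^4/4 + x^3 + x^2 at the endpoints):
  F(1) − F(−1) = 5/4 − (-3/4) = 2.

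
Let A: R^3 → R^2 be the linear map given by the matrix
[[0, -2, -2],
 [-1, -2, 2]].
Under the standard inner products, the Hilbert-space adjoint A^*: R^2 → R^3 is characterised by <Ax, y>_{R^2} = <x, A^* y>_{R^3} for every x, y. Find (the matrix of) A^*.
A^* = A^T =
[[0, -1],
 [-2, -2],
 [-2, 2]]

For real matrices with standard dot products, the defining identity <Ax, y> = <x, A^* y> gives (Ax)^T y = x^T (A^*) y, i.e. x^T A^T y = x^T (A^*) y. Since this holds for all x, y, we must have A^* = A^T. Therefore
A^* =
[[0, -1],
 [-2, -2],
 [-2, 2]].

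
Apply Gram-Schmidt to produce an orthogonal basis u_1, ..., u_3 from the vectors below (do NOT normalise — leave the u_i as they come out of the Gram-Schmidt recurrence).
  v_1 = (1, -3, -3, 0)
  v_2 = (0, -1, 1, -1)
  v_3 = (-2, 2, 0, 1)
Orthogonal basis:
  u_1 = (1, -3, -3, 0)
  u_2 = (0, -1, 1, -1)
  u_3 = (-30/19, -5/19, -5/19, 0)

Apply the Gram-Schmidt recurrence
  u_1 = v_1
  u_i = v_i − Σ_{j<i} ((v_i · u_j) / (u_j · u_j)) · u_j.

Step by step this gives:
  u_1 = (1, -3, -3, 0)
  u_2 = (0, -1, 1, -1)
  u_3 = (-30/19, -5/19, -5/19, 0)

Orthogonality check:
  u_2 · u_1 = 0 (should be 0)
  u_3 · u_1 = 0 (should be 0)
  u_3 · u_2 = 0 (should be 0)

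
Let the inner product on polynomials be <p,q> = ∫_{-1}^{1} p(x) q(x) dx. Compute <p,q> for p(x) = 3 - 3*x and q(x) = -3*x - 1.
<p,q> = 0

Expand the product: p(x)·q(x) = 9*x^2 - 6*x - 3.
∫_{-1}^{1} of each monomial x^k gives [2/(k+1) if k even, 0 if k odd]. Integrating term-by-term (or equivalently evaluating the antiderivative F(x) = 3*x^3 - 3*x^2 - 3*x at the endpoints):
  F(1) − F(−1) = -3 − (-3) = 0.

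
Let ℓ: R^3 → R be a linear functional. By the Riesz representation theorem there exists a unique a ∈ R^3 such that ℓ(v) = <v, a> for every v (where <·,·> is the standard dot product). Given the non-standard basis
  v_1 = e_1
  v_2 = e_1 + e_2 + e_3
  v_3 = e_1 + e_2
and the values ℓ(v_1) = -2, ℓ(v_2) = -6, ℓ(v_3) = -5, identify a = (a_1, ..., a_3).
a = (-2, -3, -1)

Write a = (a_1, ..., a_3) in the standard basis. For each basis vector v_i, ℓ(v_i) = <v_i, a> is a linear equation in the a_j's. Collect the n equations into a matrix system V a = ℓ, where row i of V is v_i (expressed in the standard basis). Since V is invertible (lower-triangular with 1s on the diagonal, up to permutation), solve by back-substitution:
  V =
[[1, 0, 0],
 [1, 1, 1],
 [1, 1, 0]]
  V a = (-2, -6, -5)
Solving gives a = (-2, -3, -1).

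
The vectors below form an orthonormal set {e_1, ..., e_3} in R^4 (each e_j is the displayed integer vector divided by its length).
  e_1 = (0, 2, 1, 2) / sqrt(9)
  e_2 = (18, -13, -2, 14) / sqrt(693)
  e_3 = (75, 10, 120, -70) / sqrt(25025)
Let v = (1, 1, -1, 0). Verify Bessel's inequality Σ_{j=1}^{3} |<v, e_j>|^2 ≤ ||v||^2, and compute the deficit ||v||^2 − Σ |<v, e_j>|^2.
Σ |<v, e_j>|^2 = 3/13; ||v||^2 = 3; deficit = 36/13

Write each e_j = u_j / sqrt(<u_j, u_j>) where u_j is the displayed integer vector. Then <v, e_j> = <v, u_j> / sqrt(<u_j, u_j>), so |<v, e_j>|^2 = <v, u_j>^2 / <u_j, u_j>.
Coefficients: <v, e_1> = 1/sqrt(9), <v, e_2> = 7/sqrt(693), <v, e_3> = -35/sqrt(25025).
Square and sum: Σ |<v, e_j>|^2 = 3/13.
Compute ||v||^2 = v·v = 3.
Deficit = 3 − 3/13 = 36/13 ≥ 0, confirming Bessel's inequality. (The deficit equals ||v − Σ <v,e_j> e_j||^2, the squared distance from v to span{e_j}.)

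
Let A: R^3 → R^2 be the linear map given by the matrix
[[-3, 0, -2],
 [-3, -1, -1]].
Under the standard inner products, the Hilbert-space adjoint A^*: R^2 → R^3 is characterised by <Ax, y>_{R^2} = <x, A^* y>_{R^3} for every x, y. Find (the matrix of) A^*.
A^* = A^T =
[[-3, -3],
 [0, -1],
 [-2, -1]]

For real matrices with standard dot products, the defining identity <Ax, y> = <x, A^* y> gives (Ax)^T y = x^T (A^*) y, i.e. x^T A^T y = x^T (A^*) y. Since this holds for all x, y, we must have A^* = A^T. Therefore
A^* =
[[-3, -3],
 [0, -1],
 [-2, -1]].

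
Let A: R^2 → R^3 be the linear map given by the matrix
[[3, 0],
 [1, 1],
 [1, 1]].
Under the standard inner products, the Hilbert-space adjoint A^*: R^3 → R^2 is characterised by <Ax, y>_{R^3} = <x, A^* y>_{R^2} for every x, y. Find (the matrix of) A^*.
A^* = A^T =
[[3, 1, 1],
 [0, 1, 1]]

For real matrices with standard dot products, the defining identity <Ax, y> = <x, A^* y> gives (Ax)^T y = x^T (A^*) y, i.e. x^T A^T y = x^T (A^*) y. Since this holds for all x, y, we must have A^* = A^T. Therefore
A^* =
[[3, 1, 1],
 [0, 1, 1]].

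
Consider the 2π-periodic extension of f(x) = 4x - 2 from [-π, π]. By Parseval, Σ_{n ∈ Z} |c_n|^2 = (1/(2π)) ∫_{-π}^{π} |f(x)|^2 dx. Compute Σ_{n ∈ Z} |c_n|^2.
Σ |c_n|^2 = 16π^2/3 + 4

Expand and integrate term by term over [-π, π]:
  ∫ (4x)^2 dx = 16·(2π^3/3); ∫ 2·4·(-2)·x dx = 0 (odd integrand); ∫ (-2)^2 dx = 4·2π.
So (1/(2π)) ∫_{-π}^{π} (4x - 2)^2 dx = 16π^2/3 + 4 = 16π^2/3 + 4.
Parseval ⇒ Σ |c_n|^2 = 16π^2/3 + 4.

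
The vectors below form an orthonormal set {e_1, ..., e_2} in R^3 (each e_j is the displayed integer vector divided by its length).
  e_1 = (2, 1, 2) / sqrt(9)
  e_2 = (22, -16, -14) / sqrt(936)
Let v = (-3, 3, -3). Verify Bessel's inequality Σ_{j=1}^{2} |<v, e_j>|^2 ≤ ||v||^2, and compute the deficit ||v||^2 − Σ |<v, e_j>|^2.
Σ |<v, e_j>|^2 = 189/13; ||v||^2 = 27; deficit = 162/13

Write each e_j = u_j / sqrt(<u_j, u_j>) where u_j is the displayed integer vector. Then <v, e_j> = <v, u_j> / sqrt(<u_j, u_j>), so |<v, e_j>|^2 = <v, u_j>^2 / <u_j, u_j>.
Coefficients: <v, e_1> = -9/sqrt(9), <v, e_2> = -72/sqrt(936).
Square and sum: Σ |<v, e_j>|^2 = 189/13.
Compute ||v||^2 = v·v = 27.
Deficit = 27 − 189/13 = 162/13 ≥ 0, confirming Bessel's inequality. (The deficit equals ||v − Σ <v,e_j> e_j||^2, the squared distance from v to span{e_j}.)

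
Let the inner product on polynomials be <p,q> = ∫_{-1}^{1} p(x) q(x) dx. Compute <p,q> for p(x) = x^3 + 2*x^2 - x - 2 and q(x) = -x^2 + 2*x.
<p,q> = 0

Expand the product: p(x)·q(x) = -x^5 + 5*x^3 - 4*x.
∫_{-1}^{1} of each monomial x^k gives [2/(k+1) if k even, 0 if k odd]. Integrating term-by-term (or equivalently evaluating the antiderivative F(x) = -x^6/6 + 5*x^4/4 - 2*x^2 at the endpoints):
  F(1) − F(−1) = -11/12 − (-11/12) = 0.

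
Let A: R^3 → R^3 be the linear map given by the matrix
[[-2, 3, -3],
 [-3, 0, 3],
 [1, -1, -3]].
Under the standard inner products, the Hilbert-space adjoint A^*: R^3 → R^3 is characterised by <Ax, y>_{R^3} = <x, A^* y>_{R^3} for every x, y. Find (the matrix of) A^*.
A^* = A^T =
[[-2, -3, 1],
 [3, 0, -1],
 [-3, 3, -3]]

For real matrices with standard dot products, the defining identity <Ax, y> = <x, A^* y> gives (Ax)^T y = x^T (A^*) y, i.e. x^T A^T y = x^T (A^*) y. Since this holds for all x, y, we must have A^* = A^T. Therefore
A^* =
[[-2, -3, 1],
 [3, 0, -1],
 [-3, 3, -3]].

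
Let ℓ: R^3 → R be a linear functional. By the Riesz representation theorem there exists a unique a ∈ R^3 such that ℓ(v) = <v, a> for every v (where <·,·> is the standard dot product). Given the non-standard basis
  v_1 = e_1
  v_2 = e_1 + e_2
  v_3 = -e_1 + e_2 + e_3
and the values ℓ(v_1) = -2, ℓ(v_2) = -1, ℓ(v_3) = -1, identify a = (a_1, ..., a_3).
a = (-2, 1, -4)

Write a = (a_1, ..., a_3) in the standard basis. For each basis vector v_i, ℓ(v_i) = <v_i, a> is a linear equation in the a_j's. Collect the n equations into a matrix system V a = ℓ, where row i of V is v_i (expressed in the standard basis). Since V is invertible (lower-triangular with 1s on the diagonal, up to permutation), solve by back-substitution:
  V =
[[1, 0, 0],
 [1, 1, 0],
 [-1, 1, 1]]
  V a = (-2, -1, -1)
Solving gives a = (-2, 1, -4).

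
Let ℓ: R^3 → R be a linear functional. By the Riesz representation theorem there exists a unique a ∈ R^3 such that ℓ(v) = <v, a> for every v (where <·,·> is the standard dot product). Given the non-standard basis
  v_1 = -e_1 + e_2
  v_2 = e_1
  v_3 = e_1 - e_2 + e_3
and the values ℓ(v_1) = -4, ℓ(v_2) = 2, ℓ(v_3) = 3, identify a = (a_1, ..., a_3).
a = (2, -2, -1)

Write a = (a_1, ..., a_3) in the standard basis. For each basis vector v_i, ℓ(v_i) = <v_i, a> is a linear equation in the a_j's. Collect the n equations into a matrix system V a = ℓ, where row i of V is v_i (expressed in the standard basis). Since V is invertible (lower-triangular with 1s on the diagonal, up to permutation), solve by back-substitution:
  V =
[[-1, 1, 0],
 [1, 0, 0],
 [1, -1, 1]]
  V a = (-4, 2, 3)
Solving gives a = (2, -2, -1).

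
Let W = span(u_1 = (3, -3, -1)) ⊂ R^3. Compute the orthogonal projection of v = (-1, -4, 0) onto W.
proj_W(v) = (27/19, -27/19, -9/19)

Set up U = [u_1 | ... | u_1] ∈ R^(3×1). The projector onto W = col(U) is P = U (U^T U)^(-1) U^T.
Compute U^T U =
  [19],
and U^T v = (9).
Solve U^T U · c = U^T v for the coefficients: c = (9/19). The projection is proj_W(v) = U c.
Check: (v - proj_W(v)) · u_1 = 0  (should be 0).
Result: proj_W(v) = (27/19, -27/19, -9/19).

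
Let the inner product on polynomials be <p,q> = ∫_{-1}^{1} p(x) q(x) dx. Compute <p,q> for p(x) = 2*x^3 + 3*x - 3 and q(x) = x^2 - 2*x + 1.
<p,q> = -68/5

Expand the product: p(x)·q(x) = 2*x^5 - 4*x^4 + 5*x^3 - 9*x^2 + 9*x - 3.
∫_{-1}^{1} of each monomial x^k gives [2/(k+1) if k even, 0 if k odd]. Integrating term-by-term (or equivalently evaluating the antiderivative F(x) = x^6/3 - 4*x^5/5 + 5*x^4/4 - 3*x^3 + 9*x^2/2 - 3*x at the endpoints):
  F(1) − F(−1) = -43/60 − (773/60) = -68/5.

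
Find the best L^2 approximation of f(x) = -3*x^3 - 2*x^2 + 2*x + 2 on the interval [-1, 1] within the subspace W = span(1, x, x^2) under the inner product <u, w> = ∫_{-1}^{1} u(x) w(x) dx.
g(x) = -2*x^2 + x/5 + 2

The best approximation g ∈ W is the orthogonal projection of f onto W. Writing g = a_0 + a_1 x + a_2 x^2, the coefficients solve the normal equations G · a = b where
  G_{ij} = <φ_i, φ_j> and b_i = <f, φ_i>, with φ_0 = 1, φ_1 = x, φ_2 = x^2.
G =
  [2, 0, 2/3]
  [0, 2/3, 0]
  [2/3, 0, 2/5],
b = (8/3, 2/15, 8/15).
Solving gives a_0 = 2, a_1 = 1/5, a_2 = -2, so
  g(x) = -2*x^2 + x/5 + 2.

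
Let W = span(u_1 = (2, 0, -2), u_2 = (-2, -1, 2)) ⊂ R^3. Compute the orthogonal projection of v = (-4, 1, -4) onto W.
proj_W(v) = (0, 1, 0)

Set up U = [u_1 | ... | u_2] ∈ R^(3×2). The projector onto W = col(U) is P = U (U^T U)^(-1) U^T.
Compute U^T U =
  [8, -8]
  [-8, 9],
and U^T v = (0, -1).
Solve U^T U · c = U^T v for the coefficients: c = (-1, -1). The projection is proj_W(v) = U c.
Check: (v - proj_W(v)) · u_1 = 0  (should be 0).
Check: (v - proj_W(v)) · u_2 = 0  (should be 0).
Result: proj_W(v) = (0, 1, 0).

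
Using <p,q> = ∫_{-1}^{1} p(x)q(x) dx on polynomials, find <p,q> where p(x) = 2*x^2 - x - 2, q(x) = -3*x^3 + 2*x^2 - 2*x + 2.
<p,q> = -58/15

Expand the product: p(x)·q(x) = -6*x^5 + 7*x^4 + 2*x^2 + 2*x - 4.
∫_{-1}^{1} of each monomial x^k gives [2/(k+1) if k even, 0 if k odd]. Integrating term-by-term (or equivalently evaluating the antiderivative F(x) = -x^6 + 7*x^5/5 + 2*x^3/3 + x^2 - 4*x at the endpoints):
  F(1) − F(−1) = -29/15 − (29/15) = -58/15.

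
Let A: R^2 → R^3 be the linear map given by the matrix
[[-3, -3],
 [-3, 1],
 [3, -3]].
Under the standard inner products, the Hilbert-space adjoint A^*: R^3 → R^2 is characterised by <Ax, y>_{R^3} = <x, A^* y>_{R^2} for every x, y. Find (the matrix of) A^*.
A^* = A^T =
[[-3, -3, 3],
 [-3, 1, -3]]

For real matrices with standard dot products, the defining identity <Ax, y> = <x, A^* y> gives (Ax)^T y = x^T (A^*) y, i.e. x^T A^T y = x^T (A^*) y. Since this holds for all x, y, we must have A^* = A^T. Therefore
A^* =
[[-3, -3, 3],
 [-3, 1, -3]].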